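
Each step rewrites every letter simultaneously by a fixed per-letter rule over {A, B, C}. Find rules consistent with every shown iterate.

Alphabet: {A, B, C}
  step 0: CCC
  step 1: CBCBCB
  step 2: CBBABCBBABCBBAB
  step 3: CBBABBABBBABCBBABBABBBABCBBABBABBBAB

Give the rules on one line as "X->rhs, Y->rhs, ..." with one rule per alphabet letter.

  step 2 ⇒ step 3: CBBABCBBABCBBAB ⇒ CB·BAB·BAB·B·BAB·CB·BAB·BAB·B·BAB·CB·BAB·BAB·B·BAB
    A ↦ B
    B ↦ BAB
    C ↦ CB

A->B, B->BAB, C->CB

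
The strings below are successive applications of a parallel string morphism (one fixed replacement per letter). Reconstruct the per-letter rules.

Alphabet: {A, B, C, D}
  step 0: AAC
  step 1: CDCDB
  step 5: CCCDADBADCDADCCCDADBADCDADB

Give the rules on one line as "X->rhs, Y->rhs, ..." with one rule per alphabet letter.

  step 0 ⇒ step 1: AAC ⇒ CD·CD·B
    A ↦ CD
    C ↦ B
    B ↦ C  (constrained at step 1)
    D ↦ AD  (constrained at step 1)

A->CD, B->C, C->B, D->AD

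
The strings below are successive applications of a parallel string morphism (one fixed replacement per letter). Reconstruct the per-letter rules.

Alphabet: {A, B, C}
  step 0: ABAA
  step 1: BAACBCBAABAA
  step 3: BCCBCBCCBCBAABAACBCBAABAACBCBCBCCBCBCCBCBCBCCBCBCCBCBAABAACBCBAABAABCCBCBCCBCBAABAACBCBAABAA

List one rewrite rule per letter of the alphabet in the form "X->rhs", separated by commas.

A->BAA, B->CBC, C->BC

  step 0 ⇒ step 1: ABAA ⇒ BAA·CBC·BAA·BAA
    A ↦ BAA
    B ↦ CBC
    C ↦ BC  (constrained at step 1)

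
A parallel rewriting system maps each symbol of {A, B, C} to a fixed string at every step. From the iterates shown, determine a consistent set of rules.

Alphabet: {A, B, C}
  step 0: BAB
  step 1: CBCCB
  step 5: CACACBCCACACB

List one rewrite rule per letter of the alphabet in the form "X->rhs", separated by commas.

  step 0 ⇒ step 1: BAB ⇒ CB·C·CB
    A ↦ C
    B ↦ CB
    C ↦ A  (constrained at step 1)

A->C, B->CB, C->A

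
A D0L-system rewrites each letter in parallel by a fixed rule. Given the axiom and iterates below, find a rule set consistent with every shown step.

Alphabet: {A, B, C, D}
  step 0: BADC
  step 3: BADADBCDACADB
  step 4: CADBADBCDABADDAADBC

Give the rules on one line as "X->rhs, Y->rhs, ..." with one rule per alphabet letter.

A->AD, B->C, C->DA, D->B

  step 3 ⇒ step 4: BADADBCDACADB ⇒ C·AD·B·AD·B·C·DA·B·AD·DA·AD·B·C
    A ↦ AD
    B ↦ C
    C ↦ DA
    D ↦ B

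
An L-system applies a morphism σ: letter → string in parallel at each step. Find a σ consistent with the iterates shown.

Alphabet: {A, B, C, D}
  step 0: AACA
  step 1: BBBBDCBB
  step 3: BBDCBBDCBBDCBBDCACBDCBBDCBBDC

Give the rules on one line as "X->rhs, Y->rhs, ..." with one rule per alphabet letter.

A->BB, B->AC, C->DC, D->B

  step 0 ⇒ step 1: AACA ⇒ BB·BB·DC·BB
    A ↦ BB
    C ↦ DC
    B ↦ AC  (constrained at step 1)
    D ↦ B  (constrained at step 1)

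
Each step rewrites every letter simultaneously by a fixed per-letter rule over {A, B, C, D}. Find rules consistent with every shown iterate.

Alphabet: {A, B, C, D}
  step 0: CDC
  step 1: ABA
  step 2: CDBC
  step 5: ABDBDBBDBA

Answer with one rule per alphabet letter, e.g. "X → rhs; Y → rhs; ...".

  step 1 ⇒ step 2: ABA ⇒ C·DB·C
    A ↦ C
    B ↦ DB
  step 0 ⇒ step 1: CDC ⇒ A·B·A
    C ↦ A
  step 0 ⇒ step 1: CDC ⇒ A·B·A
    D ↦ B

A->C, B->DB, C->A, D->B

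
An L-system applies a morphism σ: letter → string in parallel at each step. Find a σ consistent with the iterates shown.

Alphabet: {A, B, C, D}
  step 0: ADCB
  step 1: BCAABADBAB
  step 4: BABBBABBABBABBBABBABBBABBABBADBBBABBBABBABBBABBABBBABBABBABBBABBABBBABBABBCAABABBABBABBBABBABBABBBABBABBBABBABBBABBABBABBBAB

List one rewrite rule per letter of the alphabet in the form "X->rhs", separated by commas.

  step 0 ⇒ step 1: ADCB ⇒ B·CAA·BAD·BAB
    A ↦ B
    B ↦ BAB
    C ↦ BAD
    D ↦ CAA

A->B, B->BAB, C->BAD, D->CAA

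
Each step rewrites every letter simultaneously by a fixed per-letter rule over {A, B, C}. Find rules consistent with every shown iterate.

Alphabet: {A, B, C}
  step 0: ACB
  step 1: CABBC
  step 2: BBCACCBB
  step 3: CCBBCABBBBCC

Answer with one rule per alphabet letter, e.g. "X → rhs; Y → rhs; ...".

A->CA, B->C, C->BB

  step 2 ⇒ step 3: BBCACCBB ⇒ C·C·BB·CA·BB·BB·C·C
    A ↦ CA
    B ↦ C
    C ↦ BB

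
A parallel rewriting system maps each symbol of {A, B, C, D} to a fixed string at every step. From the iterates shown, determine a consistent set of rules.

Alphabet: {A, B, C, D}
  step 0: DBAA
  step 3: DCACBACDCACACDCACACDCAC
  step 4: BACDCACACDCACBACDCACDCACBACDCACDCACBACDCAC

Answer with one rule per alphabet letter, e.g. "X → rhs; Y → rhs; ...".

A->DC, B->AC, C->AC, D->B

  step 3 ⇒ step 4: DCACBACDCACACDCACACDCAC ⇒ B·AC·DC·AC·AC·DC·AC·B·AC·DC·AC·DC·AC·B·AC·DC·AC·DC·AC·B·AC·DC·AC
    A ↦ DC
    B ↦ AC
    C ↦ AC
    D ↦ B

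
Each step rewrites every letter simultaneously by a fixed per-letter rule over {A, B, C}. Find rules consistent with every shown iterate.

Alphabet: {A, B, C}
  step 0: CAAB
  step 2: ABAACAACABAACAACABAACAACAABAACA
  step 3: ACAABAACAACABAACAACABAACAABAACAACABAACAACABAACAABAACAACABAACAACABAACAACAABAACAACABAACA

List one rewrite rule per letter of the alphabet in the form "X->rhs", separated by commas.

A->ACA, B->ABA, C->BA

  step 2 ⇒ step 3: ABAACAACABAACAACABAACAACAABAACA ⇒ ACA·ABA·ACA·ACA·BA·ACA·ACA·BA·ACA·ABA·ACA·ACA·BA·ACA·ACA·BA·ACA·ABA·ACA·ACA·BA·ACA·ACA·BA·ACA·ACA·ABA·ACA·ACA·BA·ACA
    A ↦ ACA
    B ↦ ABA
    C ↦ BA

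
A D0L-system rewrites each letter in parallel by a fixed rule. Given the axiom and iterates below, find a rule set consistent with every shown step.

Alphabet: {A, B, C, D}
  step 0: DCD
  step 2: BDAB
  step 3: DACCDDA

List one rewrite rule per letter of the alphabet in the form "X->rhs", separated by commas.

  step 2 ⇒ step 3: BDAB ⇒ DA·C·CD·DA
    A ↦ CD
    B ↦ DA
    D ↦ C
    C ↦ B  (constrained at step 0)

A->CD, B->DA, C->B, D->C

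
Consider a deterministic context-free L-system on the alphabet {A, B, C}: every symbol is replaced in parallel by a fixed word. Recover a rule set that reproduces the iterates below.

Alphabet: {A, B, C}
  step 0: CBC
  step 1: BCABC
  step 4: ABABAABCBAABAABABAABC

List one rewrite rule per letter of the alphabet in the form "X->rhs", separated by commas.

A->BA, B->A, C->BC

  step 0 ⇒ step 1: CBC ⇒ BC·A·BC
    B ↦ A
    C ↦ BC
    A ↦ BA  (constrained at step 1)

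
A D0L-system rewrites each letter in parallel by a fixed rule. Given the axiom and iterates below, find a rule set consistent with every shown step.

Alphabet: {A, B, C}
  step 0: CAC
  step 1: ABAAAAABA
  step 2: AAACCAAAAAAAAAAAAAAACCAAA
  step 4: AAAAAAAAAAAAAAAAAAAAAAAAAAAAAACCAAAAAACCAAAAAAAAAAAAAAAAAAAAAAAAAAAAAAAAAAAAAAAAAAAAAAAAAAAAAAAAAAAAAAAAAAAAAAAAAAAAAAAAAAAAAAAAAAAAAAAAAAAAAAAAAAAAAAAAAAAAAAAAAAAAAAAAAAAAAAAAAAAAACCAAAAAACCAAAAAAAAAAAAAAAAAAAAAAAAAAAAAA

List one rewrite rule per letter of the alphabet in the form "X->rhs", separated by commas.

A->AAA, B->CC, C->ABA

  step 1 ⇒ step 2: ABAAAAABA ⇒ AAA·CC·AAA·AAA·AAA·AAA·AAA·CC·AAA
    A ↦ AAA
    B ↦ CC
  step 0 ⇒ step 1: CAC ⇒ ABA·AAA·ABA
    C ↦ ABA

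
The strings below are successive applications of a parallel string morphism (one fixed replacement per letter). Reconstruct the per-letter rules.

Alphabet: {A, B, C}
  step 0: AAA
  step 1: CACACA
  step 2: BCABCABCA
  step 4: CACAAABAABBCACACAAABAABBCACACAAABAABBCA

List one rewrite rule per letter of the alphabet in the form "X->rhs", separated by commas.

A->CA, B->AAB, C->B

  step 1 ⇒ step 2: CACACA ⇒ B·CA·B·CA·B·CA
    A ↦ CA
    C ↦ B
    B ↦ AAB  (constrained at step 2)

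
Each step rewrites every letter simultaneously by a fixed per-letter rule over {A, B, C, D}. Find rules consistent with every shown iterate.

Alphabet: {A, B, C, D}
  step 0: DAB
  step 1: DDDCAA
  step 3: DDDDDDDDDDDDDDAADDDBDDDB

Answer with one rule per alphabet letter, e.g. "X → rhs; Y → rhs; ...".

A->DC, B->AA, C->DB, D->DD

  step 0 ⇒ step 1: DAB ⇒ DD·DC·AA
    A ↦ DC
    B ↦ AA
    D ↦ DD
    C ↦ DB  (constrained at step 1)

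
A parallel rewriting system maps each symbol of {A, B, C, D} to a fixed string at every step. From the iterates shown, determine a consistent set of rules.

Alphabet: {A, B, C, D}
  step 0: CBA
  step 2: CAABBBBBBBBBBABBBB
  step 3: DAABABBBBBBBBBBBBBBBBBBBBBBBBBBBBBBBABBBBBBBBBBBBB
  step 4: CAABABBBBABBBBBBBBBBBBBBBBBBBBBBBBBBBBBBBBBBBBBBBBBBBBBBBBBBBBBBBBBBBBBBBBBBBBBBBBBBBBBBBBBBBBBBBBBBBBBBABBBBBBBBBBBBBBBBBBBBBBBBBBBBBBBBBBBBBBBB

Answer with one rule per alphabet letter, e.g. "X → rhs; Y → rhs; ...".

  step 3 ⇒ step 4: DAABABBBBBBBBBBBBBBBBBBBBBBBBBBBBBBBABBBBBBBBBBBBB ⇒ CA·AB·AB·BBB·AB·BBB·BBB·BBB·BBB·BBB·BBB·BBB·BBB·BBB·BBB·BBB·BBB·BBB·BBB·BBB·BBB·BBB·BBB·BBB·BBB·BBB·BBB·BBB·BBB·BBB·BBB·BBB·BBB·BBB·BBB·BBB·AB·BBB·BBB·BBB·BBB·BBB·BBB·BBB·BBB·BBB·BBB·BBB·BBB·BBB
    A ↦ AB
    B ↦ BBB
    D ↦ CA
  step 2 ⇒ step 3: CAABBBBBBBBBBABBBB ⇒ DA·AB·AB·BBB·BBB·BBB·BBB·BBB·BBB·BBB·BBB·BBB·BBB·AB·BBB·BBB·BBB·BBB
    C ↦ DA

A->AB, B->BBB, C->DA, D->CA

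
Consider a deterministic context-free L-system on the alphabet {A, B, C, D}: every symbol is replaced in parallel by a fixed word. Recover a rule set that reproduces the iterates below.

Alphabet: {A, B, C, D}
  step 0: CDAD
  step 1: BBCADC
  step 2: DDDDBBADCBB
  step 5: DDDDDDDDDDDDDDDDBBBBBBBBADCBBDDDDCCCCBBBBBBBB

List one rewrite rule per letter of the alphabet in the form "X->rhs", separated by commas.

  step 1 ⇒ step 2: BBCADC ⇒ DD·DD·BB·AD·C·BB
    A ↦ AD
    B ↦ DD
    C ↦ BB
    D ↦ C

A->AD, B->DD, C->BB, D->C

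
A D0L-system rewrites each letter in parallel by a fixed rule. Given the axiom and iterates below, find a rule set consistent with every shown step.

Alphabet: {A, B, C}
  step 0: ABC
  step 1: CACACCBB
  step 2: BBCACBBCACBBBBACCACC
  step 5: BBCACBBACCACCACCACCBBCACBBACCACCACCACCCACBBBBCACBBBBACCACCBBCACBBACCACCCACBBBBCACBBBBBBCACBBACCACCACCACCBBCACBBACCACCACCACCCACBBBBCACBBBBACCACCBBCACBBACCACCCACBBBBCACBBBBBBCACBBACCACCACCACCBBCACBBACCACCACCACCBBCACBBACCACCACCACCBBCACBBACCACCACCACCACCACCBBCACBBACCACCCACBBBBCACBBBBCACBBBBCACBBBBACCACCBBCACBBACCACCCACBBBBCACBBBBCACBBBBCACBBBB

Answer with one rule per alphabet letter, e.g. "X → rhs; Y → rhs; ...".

  step 1 ⇒ step 2: CACACCBB ⇒ BB·CAC·BB·CAC·BB·BB·ACC·ACC
    A ↦ CAC
    B ↦ ACC
    C ↦ BB

A->CAC, B->ACC, C->BB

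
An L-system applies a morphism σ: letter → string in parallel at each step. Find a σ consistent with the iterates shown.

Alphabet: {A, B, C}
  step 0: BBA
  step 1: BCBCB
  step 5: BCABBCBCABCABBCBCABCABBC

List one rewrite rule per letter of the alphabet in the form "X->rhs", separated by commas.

A->B, B->BC, C->A

  step 0 ⇒ step 1: BBA ⇒ BC·BC·B
    A ↦ B
    B ↦ BC
    C ↦ A  (constrained at step 1)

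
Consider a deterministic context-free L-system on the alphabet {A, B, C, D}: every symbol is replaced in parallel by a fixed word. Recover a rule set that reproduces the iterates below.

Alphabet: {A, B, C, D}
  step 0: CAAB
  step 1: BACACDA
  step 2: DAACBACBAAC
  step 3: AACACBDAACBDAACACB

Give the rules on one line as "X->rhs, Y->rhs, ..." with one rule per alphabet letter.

  step 2 ⇒ step 3: DAACBACBAAC ⇒ A·AC·AC·B·DA·AC·B·DA·AC·AC·B
    A ↦ AC
    B ↦ DA
    C ↦ B
    D ↦ A

A->AC, B->DA, C->B, D->A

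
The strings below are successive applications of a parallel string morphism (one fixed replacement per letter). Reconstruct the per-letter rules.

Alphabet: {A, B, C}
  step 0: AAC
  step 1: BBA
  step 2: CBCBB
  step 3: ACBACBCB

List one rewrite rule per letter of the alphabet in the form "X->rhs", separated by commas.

  step 2 ⇒ step 3: CBCBB ⇒ A·CB·A·CB·CB
    B ↦ CB
    C ↦ A
  step 0 ⇒ step 1: AAC ⇒ B·B·A
    A ↦ B

A->B, B->CB, C->A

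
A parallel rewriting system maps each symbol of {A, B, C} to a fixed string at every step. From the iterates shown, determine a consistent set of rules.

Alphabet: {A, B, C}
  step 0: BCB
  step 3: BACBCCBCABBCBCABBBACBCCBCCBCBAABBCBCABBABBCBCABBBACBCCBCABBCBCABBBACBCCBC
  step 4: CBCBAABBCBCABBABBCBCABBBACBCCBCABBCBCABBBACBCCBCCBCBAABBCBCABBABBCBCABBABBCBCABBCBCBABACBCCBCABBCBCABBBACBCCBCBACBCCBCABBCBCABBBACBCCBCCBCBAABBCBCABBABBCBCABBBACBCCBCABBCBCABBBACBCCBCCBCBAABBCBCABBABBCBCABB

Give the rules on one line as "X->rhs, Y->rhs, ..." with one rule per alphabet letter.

A->BA, B->CBC, C->ABB

  step 3 ⇒ step 4: BACBCCBCABBCBCABBBACBCCBCCBCBAABBCBCABBABBCBCABBBACBCCBCABBCBCABBBACBCCBC ⇒ CBC·BA·ABB·CBC·ABB·ABB·CBC·ABB·BA·CBC·CBC·ABB·CBC·ABB·BA·CBC·CBC·CBC·BA·ABB·CBC·ABB·ABB·CBC·ABB·ABB·CBC·ABB·CBC·BA·BA·CBC·CBC·ABB·CBC·ABB·BA·CBC·CBC·BA·CBC·CBC·ABB·CBC·ABB·BA·CBC·CBC·CBC·BA·ABB·CBC·ABB·ABB·CBC·ABB·BA·CBC·CBC·ABB·CBC·ABB·BA·CBC·CBC·CBC·BA·ABB·CBC·ABB·ABB·CBC·ABB
    A ↦ BA
    B ↦ CBC
    C ↦ ABB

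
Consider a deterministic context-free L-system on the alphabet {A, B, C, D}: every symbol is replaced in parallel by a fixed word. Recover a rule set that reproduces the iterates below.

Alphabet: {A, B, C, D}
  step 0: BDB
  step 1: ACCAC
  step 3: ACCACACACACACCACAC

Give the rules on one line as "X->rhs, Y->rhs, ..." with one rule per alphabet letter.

A->BD, B->AC, C->BB, D->C

  step 0 ⇒ step 1: BDB ⇒ AC·C·AC
    B ↦ AC
    D ↦ C
    A ↦ BD  (constrained at step 1)
    C ↦ BB  (constrained at step 1)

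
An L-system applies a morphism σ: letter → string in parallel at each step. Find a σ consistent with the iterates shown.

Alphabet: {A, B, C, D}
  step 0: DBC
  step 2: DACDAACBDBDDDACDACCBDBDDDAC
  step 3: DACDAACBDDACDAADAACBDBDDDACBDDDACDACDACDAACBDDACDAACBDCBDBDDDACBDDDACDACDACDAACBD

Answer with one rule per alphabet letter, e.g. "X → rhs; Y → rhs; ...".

A->DAA, B->BDD, C->CBD, D->DAC

  step 2 ⇒ step 3: DACDAACBDBDDDACDACCBDBDDDAC ⇒ DAC·DAA·CBD·DAC·DAA·DAA·CBD·BDD·DAC·BDD·DAC·DAC·DAC·DAA·CBD·DAC·DAA·CBD·CBD·BDD·DAC·BDD·DAC·DAC·DAC·DAA·CBD
    A ↦ DAA
    B ↦ BDD
    C ↦ CBD
    D ↦ DAC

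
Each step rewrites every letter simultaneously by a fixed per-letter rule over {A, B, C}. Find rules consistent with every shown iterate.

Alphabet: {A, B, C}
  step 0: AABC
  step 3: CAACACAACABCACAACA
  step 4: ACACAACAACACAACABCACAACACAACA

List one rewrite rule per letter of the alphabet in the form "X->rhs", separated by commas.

A->CA, B->BC, C->A

  step 3 ⇒ step 4: CAACACAACABCACAACA ⇒ A·CA·CA·A·CA·A·CA·CA·A·CA·BC·A·CA·A·CA·CA·A·CA
    A ↦ CA
    B ↦ BC
    C ↦ A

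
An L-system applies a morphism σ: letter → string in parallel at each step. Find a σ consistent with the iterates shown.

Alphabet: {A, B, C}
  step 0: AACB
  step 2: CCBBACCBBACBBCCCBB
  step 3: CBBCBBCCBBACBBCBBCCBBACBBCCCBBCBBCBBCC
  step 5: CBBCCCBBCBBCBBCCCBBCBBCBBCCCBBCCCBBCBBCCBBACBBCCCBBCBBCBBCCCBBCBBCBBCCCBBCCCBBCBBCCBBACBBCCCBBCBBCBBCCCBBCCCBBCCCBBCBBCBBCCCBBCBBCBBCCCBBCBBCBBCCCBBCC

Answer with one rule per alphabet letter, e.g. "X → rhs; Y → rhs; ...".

A->BBA, B->C, C->CBB

  step 2 ⇒ step 3: CCBBACCBBACBBCCCBB ⇒ CBB·CBB·C·C·BBA·CBB·CBB·C·C·BBA·CBB·C·C·CBB·CBB·CBB·C·C
    A ↦ BBA
    B ↦ C
    C ↦ CBB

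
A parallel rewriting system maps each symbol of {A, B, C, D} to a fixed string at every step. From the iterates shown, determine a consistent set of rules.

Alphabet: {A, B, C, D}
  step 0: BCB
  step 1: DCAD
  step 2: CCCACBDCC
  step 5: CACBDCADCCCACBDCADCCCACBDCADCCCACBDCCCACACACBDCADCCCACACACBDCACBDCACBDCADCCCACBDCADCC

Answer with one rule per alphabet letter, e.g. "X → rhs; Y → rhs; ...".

  step 1 ⇒ step 2: DCAD ⇒ CC·CA·CBD·CC
    A ↦ CBD
    C ↦ CA
    D ↦ CC
  step 0 ⇒ step 1: BCB ⇒ D·CA·D
    B ↦ D

A->CBD, B->D, C->CA, D->CC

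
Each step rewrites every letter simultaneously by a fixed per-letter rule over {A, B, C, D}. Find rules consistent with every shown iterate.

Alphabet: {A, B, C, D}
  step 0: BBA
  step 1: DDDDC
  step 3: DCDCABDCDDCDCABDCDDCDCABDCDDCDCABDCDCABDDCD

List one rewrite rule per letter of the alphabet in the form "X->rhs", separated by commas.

  step 0 ⇒ step 1: BBA ⇒ D·D·DDC
    A ↦ DDC
    B ↦ D
    C ↦ CAB  (constrained at step 1)
    D ↦ DCD  (constrained at step 1)

A->DDC, B->D, C->CAB, D->DCD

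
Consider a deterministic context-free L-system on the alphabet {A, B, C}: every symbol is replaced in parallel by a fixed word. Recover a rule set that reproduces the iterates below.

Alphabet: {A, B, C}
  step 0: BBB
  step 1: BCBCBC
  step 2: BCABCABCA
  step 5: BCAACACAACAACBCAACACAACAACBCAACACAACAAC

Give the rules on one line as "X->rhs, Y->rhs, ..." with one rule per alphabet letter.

A->AC, B->BC, C->A

  step 1 ⇒ step 2: BCBCBC ⇒ BC·A·BC·A·BC·A
    B ↦ BC
    C ↦ A
    A ↦ AC  (constrained at step 2)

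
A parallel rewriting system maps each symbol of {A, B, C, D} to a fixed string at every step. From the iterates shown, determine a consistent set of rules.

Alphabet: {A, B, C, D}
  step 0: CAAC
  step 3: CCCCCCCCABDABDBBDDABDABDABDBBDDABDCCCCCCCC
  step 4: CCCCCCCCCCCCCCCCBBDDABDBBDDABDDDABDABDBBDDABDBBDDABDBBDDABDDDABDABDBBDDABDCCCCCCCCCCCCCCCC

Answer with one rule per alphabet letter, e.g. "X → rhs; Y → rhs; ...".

  step 3 ⇒ step 4: CCCCCCCCABDABDBBDDABDABDABDBBDDABDCCCCCCCC ⇒ CC·CC·CC·CC·CC·CC·CC·CC·BBD·D·ABD·BBD·D·ABD·D·D·ABD·ABD·BBD·D·ABD·BBD·D·ABD·BBD·D·ABD·D·D·ABD·ABD·BBD·D·ABD·CC·CC·CC·CC·CC·CC·CC·CC
    A ↦ BBD
    B ↦ D
    C ↦ CC
    D ↦ ABD

A->BBD, B->D, C->CC, D->ABD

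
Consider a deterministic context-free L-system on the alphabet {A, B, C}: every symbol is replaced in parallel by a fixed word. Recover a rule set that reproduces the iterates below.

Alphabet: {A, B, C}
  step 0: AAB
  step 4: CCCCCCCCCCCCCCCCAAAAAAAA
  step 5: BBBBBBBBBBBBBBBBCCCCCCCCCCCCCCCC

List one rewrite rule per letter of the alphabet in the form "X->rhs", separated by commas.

A->CC, B->AA, C->B

  step 4 ⇒ step 5: CCCCCCCCCCCCCCCCAAAAAAAA ⇒ B·B·B·B·B·B·B·B·B·B·B·B·B·B·B·B·CC·CC·CC·CC·CC·CC·CC·CC
    A ↦ CC
    C ↦ B
    B ↦ AA  (constrained at step 0)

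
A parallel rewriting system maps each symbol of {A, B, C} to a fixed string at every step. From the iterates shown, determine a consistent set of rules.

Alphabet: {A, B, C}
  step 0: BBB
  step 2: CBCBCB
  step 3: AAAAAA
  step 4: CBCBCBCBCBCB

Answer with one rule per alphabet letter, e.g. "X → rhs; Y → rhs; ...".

  step 3 ⇒ step 4: AAAAAA ⇒ CB·CB·CB·CB·CB·CB
    A ↦ CB
  step 2 ⇒ step 3: CBCBCB ⇒ A·A·A·A·A·A
    B ↦ A
  step 2 ⇒ step 3: CBCBCB ⇒ A·A·A·A·A·A
    C ↦ A

A->CB, B->A, C->A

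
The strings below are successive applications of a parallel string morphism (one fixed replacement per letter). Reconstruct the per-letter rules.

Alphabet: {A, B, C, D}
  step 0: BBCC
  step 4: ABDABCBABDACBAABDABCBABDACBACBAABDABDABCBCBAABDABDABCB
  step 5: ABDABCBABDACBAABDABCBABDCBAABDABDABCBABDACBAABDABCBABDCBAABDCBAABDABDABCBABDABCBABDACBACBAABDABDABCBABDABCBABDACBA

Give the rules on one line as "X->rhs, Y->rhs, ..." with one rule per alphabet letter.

  step 4 ⇒ step 5: ABDABCBABDACBAABDABCBABDACBACBAABDABDABCBCBAABDABDABCB ⇒ ABD·A·BCB·ABD·A·CB·A·ABD·A·BCB·ABD·CB·A·ABD·ABD·A·BCB·ABD·A·CB·A·ABD·A·BCB·ABD·CB·A·ABD·CB·A·ABD·ABD·A·BCB·ABD·A·BCB·ABD·A·CB·A·CB·A·ABD·ABD·A·BCB·ABD·A·BCB·ABD·A·CB·A
    A ↦ ABD
    B ↦ A
    C ↦ CB
    D ↦ BCB

A->ABD, B->A, C->CB, D->BCB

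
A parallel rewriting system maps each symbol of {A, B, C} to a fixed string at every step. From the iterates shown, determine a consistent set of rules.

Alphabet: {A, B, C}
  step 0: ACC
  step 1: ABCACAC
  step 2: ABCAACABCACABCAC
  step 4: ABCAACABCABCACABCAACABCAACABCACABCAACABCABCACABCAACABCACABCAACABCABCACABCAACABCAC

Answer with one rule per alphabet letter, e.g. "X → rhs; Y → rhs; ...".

A->ABC, B->A, C->AC

  step 1 ⇒ step 2: ABCACAC ⇒ ABC·A·AC·ABC·AC·ABC·AC
    A ↦ ABC
    B ↦ A
    C ↦ AC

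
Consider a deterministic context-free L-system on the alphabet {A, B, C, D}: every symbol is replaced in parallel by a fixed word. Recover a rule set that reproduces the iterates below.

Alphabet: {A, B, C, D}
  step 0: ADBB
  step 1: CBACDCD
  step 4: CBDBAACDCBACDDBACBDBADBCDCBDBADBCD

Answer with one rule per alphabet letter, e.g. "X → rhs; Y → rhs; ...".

A->CB, B->CD, C->DB, D->A

  step 0 ⇒ step 1: ADBB ⇒ CB·A·CD·CD
    A ↦ CB
    B ↦ CD
    D ↦ A
    C ↦ DB  (constrained at step 1)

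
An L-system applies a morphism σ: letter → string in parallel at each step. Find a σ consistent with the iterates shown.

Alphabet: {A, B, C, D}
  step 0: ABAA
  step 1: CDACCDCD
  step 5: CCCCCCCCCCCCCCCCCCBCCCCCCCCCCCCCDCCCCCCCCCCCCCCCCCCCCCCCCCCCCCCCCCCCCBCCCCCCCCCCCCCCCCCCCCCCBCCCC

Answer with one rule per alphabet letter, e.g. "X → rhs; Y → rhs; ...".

A->CD, B->AC, C->CC, D->B

  step 0 ⇒ step 1: ABAA ⇒ CD·AC·CD·CD
    A ↦ CD
    B ↦ AC
    C ↦ CC  (constrained at step 1)
    D ↦ B  (constrained at step 1)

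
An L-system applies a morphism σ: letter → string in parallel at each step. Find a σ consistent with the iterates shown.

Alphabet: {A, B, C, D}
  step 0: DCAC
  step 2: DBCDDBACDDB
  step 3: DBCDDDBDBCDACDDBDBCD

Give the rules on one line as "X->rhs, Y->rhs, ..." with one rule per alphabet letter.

  step 2 ⇒ step 3: DBCDDBACDDB ⇒ DB·CD·D·DB·DB·CD·AC·D·DB·DB·CD
    A ↦ AC
    B ↦ CD
    C ↦ D
    D ↦ DB

A->AC, B->CD, C->D, D->DB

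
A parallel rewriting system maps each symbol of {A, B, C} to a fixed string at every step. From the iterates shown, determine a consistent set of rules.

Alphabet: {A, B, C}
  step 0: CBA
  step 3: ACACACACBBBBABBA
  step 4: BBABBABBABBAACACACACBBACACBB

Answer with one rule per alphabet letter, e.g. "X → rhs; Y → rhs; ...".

A->BB, B->AC, C->A

  step 3 ⇒ step 4: ACACACACBBBBABBA ⇒ BB·A·BB·A·BB·A·BB·A·AC·AC·AC·AC·BB·AC·AC·BB
    A ↦ BB
    B ↦ AC
    C ↦ A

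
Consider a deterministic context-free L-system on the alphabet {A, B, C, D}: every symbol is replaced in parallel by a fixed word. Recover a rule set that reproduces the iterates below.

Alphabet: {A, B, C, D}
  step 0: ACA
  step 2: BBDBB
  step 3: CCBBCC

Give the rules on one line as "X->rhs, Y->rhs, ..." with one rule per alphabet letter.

A->D, B->C, C->A, D->BB

  step 2 ⇒ step 3: BBDBB ⇒ C·C·BB·C·C
    B ↦ C
    D ↦ BB
    A ↦ D  (constrained at step 0)
    C ↦ A  (constrained at step 0)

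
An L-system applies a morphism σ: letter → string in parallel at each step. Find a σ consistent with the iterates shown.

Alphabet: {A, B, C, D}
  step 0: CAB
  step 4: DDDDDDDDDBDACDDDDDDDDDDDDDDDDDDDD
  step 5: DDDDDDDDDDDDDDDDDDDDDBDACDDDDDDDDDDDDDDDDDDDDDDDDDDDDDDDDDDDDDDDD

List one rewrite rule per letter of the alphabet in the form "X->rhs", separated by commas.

A->BD, B->D, C->AC, D->DD

  step 4 ⇒ step 5: DDDDDDDDDBDACDDDDDDDDDDDDDDDDDDDD ⇒ DD·DD·DD·DD·DD·DD·DD·DD·DD·D·DD·BD·AC·DD·DD·DD·DD·DD·DD·DD·DD·DD·DD·DD·DD·DD·DD·DD·DD·DD·DD·DD·DD
    A ↦ BD
    B ↦ D
    C ↦ AC
    D ↦ DD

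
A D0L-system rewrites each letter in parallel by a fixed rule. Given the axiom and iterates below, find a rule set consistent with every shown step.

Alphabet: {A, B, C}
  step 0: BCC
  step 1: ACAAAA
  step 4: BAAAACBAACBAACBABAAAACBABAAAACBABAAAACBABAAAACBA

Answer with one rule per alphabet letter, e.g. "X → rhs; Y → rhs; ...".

A->BA, B->AC, C->AA

  step 0 ⇒ step 1: BCC ⇒ AC·AA·AA
    B ↦ AC
    C ↦ AA
    A ↦ BA  (constrained at step 1)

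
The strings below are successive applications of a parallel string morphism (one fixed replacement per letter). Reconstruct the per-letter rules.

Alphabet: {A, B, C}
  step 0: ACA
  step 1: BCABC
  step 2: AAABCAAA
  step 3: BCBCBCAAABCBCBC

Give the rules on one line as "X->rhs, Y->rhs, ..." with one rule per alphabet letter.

  step 2 ⇒ step 3: AAABCAAA ⇒ BC·BC·BC·AA·A·BC·BC·BC
    A ↦ BC
    B ↦ AA
    C ↦ A

A->BC, B->AA, C->A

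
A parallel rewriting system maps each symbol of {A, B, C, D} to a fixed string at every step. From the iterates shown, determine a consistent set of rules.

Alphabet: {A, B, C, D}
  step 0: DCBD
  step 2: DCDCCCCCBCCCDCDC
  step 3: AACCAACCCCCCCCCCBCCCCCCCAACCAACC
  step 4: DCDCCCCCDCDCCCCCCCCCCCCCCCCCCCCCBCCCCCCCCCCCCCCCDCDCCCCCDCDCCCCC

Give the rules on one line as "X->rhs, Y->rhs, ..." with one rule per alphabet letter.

  step 3 ⇒ step 4: AACCAACCCCCCCCCCBCCCCCCCAACCAACC ⇒ DC·DC·CC·CC·DC·DC·CC·CC·CC·CC·CC·CC·CC·CC·CC·CC·BC·CC·CC·CC·CC·CC·CC·CC·DC·DC·CC·CC·DC·DC·CC·CC
    A ↦ DC
    B ↦ BC
    C ↦ CC
  step 2 ⇒ step 3: DCDCCCCCBCCCDCDC ⇒ AA·CC·AA·CC·CC·CC·CC·CC·BC·CC·CC·CC·AA·CC·AA·CC
    D ↦ AA

A->DC, B->BC, C->CC, D->AA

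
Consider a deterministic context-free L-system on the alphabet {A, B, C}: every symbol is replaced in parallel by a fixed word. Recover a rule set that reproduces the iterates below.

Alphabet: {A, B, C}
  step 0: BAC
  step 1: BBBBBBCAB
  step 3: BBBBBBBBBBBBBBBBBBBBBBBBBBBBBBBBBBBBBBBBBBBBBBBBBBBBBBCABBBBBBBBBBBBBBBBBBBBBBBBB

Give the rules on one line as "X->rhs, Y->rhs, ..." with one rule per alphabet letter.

  step 0 ⇒ step 1: BAC ⇒ BBB·BBB·CAB
    A ↦ BBB
    B ↦ BBB
    C ↦ CAB

A->BBB, B->BBB, C->CAB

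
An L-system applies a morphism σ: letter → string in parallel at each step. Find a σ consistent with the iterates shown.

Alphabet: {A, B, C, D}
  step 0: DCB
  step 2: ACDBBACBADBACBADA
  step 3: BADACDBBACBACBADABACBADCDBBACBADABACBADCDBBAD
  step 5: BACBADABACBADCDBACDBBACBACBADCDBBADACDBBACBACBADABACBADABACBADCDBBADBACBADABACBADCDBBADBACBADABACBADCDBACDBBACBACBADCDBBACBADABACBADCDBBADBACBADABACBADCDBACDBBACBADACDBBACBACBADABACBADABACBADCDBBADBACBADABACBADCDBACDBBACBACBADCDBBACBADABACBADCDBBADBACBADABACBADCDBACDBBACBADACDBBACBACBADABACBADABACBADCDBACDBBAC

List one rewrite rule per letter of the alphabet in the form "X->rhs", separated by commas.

  step 2 ⇒ step 3: ACDBBACBADBACBADA ⇒ BAD·A·CDB·BAC·BAC·BAD·A·BAC·BAD·CDB·BAC·BAD·A·BAC·BAD·CDB·BAD
    A ↦ BAD
    B ↦ BAC
    C ↦ A
    D ↦ CDB

A->BAD, B->BAC, C->A, D->CDB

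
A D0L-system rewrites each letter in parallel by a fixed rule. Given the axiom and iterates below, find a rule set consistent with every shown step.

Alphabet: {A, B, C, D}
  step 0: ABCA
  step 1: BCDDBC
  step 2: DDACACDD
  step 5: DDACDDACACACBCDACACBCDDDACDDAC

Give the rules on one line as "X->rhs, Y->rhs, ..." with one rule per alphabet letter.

A->BC, B->D, C->D, D->AC

  step 1 ⇒ step 2: BCDDBC ⇒ D·D·AC·AC·D·D
    B ↦ D
    C ↦ D
    D ↦ AC
  step 0 ⇒ step 1: ABCA ⇒ BC·D·D·BC
    A ↦ BC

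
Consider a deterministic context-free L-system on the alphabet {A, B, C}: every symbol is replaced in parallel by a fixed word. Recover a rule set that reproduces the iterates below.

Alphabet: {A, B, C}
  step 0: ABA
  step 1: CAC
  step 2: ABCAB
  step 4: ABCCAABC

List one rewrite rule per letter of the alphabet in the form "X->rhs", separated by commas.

  step 1 ⇒ step 2: CAC ⇒ AB·C·AB
    A ↦ C
    C ↦ AB
  step 0 ⇒ step 1: ABA ⇒ C·A·C
    B ↦ A

A->C, B->A, C->AB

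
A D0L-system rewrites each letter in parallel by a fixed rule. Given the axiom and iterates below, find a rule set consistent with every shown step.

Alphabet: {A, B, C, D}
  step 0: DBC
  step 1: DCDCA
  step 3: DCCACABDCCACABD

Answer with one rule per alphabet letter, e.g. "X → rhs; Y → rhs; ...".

A->B, B->D, C->CA, D->DC

  step 0 ⇒ step 1: DBC ⇒ DC·D·CA
    B ↦ D
    C ↦ CA
    D ↦ DC
    A ↦ B  (constrained at step 1)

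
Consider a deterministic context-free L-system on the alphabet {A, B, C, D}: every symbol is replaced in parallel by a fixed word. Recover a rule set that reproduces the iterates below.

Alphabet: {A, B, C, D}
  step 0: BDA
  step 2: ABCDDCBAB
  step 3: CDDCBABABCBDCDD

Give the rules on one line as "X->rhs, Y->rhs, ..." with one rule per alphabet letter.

  step 2 ⇒ step 3: ABCDDCBAB ⇒ CD·D·CB·AB·AB·CB·D·CD·D
    A ↦ CD
    B ↦ D
    C ↦ CB
    D ↦ AB

A->CD, B->D, C->CB, D->AB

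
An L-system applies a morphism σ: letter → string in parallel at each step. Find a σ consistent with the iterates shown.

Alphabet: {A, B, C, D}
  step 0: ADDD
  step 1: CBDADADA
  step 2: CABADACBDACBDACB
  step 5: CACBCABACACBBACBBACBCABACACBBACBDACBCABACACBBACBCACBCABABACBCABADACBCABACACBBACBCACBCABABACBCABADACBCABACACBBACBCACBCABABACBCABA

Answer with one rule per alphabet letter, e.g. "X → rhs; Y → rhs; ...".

  step 1 ⇒ step 2: CBDADADA ⇒ CA·BA·DA·CB·DA·CB·DA·CB
    A ↦ CB
    B ↦ BA
    C ↦ CA
    D ↦ DA

A->CB, B->BA, C->CA, D->DA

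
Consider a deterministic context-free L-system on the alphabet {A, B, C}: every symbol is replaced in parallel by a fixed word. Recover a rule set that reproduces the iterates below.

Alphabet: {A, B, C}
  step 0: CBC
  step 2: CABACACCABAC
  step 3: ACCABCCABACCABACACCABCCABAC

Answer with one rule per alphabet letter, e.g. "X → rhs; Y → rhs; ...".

A->CAB, B->C, C->AC

  step 2 ⇒ step 3: CABACACCABAC ⇒ AC·CAB·C·CAB·AC·CAB·AC·AC·CAB·C·CAB·AC
    A ↦ CAB
    B ↦ C
    C ↦ AC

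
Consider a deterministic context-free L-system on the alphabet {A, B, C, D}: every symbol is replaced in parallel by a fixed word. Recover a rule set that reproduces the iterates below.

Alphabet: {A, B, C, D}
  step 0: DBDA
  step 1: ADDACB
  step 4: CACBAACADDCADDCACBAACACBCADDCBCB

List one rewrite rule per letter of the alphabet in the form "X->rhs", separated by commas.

A->CB, B->DD, C->CA, D->A

  step 0 ⇒ step 1: DBDA ⇒ A·DD·A·CB
    A ↦ CB
    B ↦ DD
    D ↦ A
    C ↦ CA  (constrained at step 1)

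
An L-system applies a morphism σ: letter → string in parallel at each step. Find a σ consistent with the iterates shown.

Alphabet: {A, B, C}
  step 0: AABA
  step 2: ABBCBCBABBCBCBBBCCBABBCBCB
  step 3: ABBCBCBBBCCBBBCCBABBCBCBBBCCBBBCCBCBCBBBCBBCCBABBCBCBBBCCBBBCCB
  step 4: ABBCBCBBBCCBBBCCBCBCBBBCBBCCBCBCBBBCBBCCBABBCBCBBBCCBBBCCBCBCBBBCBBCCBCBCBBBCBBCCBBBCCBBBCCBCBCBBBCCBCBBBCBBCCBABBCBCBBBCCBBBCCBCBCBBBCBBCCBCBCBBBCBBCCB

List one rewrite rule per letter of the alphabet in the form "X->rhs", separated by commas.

A->ABB, B->CB, C->BBC

  step 3 ⇒ step 4: ABBCBCBBBCCBBBCCBABBCBCBBBCCBBBCCBCBCBBBCBBCCBABBCBCBBBCCBBBCCB ⇒ ABB·CB·CB·BBC·CB·BBC·CB·CB·CB·BBC·BBC·CB·CB·CB·BBC·BBC·CB·ABB·CB·CB·BBC·CB·BBC·CB·CB·CB·BBC·BBC·CB·CB·CB·BBC·BBC·CB·BBC·CB·BBC·CB·CB·CB·BBC·CB·CB·BBC·BBC·CB·ABB·CB·CB·BBC·CB·BBC·CB·CB·CB·BBC·BBC·CB·CB·CB·BBC·BBC·CB
    A ↦ ABB
    B ↦ CB
    C ↦ BBC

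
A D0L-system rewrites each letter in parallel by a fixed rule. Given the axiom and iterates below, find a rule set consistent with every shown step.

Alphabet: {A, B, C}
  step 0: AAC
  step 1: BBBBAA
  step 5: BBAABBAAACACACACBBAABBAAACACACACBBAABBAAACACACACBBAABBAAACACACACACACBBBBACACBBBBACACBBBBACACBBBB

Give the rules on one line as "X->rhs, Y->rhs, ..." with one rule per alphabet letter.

A->BB, B->AC, C->AA

  step 0 ⇒ step 1: AAC ⇒ BB·BB·AA
    A ↦ BB
    C ↦ AA
    B ↦ AC  (constrained at step 1)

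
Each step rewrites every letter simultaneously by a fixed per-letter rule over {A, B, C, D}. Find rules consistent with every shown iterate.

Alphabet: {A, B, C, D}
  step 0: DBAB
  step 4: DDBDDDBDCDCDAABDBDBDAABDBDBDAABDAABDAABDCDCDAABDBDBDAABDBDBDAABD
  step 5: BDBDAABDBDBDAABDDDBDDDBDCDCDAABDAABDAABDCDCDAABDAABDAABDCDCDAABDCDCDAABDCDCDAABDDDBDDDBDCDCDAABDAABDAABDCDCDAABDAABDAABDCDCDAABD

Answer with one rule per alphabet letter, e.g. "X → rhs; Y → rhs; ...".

  step 4 ⇒ step 5: DDBDDDBDCDCDAABDBDBDAABDBDBDAABDAABDAABDCDCDAABDBDBDAABDBDBDAABD ⇒ BD·BD·AA·BD·BD·BD·AA·BD·DD·BD·DD·BD·CD·CD·AA·BD·AA·BD·AA·BD·CD·CD·AA·BD·AA·BD·AA·BD·CD·CD·AA·BD·CD·CD·AA·BD·CD·CD·AA·BD·DD·BD·DD·BD·CD·CD·AA·BD·AA·BD·AA·BD·CD·CD·AA·BD·AA·BD·AA·BD·CD·CD·AA·BD
    A ↦ CD
    B ↦ AA
    C ↦ DD
    D ↦ BD

A->CD, B->AA, C->DD, D->BD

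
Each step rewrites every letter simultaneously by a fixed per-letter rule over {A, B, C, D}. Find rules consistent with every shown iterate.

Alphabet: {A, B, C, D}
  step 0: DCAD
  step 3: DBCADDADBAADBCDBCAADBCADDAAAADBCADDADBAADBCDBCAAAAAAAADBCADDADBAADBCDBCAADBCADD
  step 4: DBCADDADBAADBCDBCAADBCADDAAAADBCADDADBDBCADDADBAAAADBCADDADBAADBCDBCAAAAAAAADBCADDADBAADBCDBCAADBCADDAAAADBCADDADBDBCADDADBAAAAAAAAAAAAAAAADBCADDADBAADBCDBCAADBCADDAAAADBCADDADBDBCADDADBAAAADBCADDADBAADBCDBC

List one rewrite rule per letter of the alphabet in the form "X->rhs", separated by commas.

A->AA, B->ADD, C->ADB, D->DBC

  step 3 ⇒ step 4: DBCADDADBAADBCDBCAADBCADDAAAADBCADDADBAADBCDBCAAAAAAAADBCADDADBAADBCDBCAADBCADD ⇒ DBC·ADD·ADB·AA·DBC·DBC·AA·DBC·ADD·AA·AA·DBC·ADD·ADB·DBC·ADD·ADB·AA·AA·DBC·ADD·ADB·AA·DBC·DBC·AA·AA·AA·AA·DBC·ADD·ADB·AA·DBC·DBC·AA·DBC·ADD·AA·AA·DBC·ADD·ADB·DBC·ADD·ADB·AA·AA·AA·AA·AA·AA·AA·AA·DBC·ADD·ADB·AA·DBC·DBC·AA·DBC·ADD·AA·AA·DBC·ADD·ADB·DBC·ADD·ADB·AA·AA·DBC·ADD·ADB·AA·DBC·DBC
    A ↦ AA
    B ↦ ADD
    C ↦ ADB
    D ↦ DBC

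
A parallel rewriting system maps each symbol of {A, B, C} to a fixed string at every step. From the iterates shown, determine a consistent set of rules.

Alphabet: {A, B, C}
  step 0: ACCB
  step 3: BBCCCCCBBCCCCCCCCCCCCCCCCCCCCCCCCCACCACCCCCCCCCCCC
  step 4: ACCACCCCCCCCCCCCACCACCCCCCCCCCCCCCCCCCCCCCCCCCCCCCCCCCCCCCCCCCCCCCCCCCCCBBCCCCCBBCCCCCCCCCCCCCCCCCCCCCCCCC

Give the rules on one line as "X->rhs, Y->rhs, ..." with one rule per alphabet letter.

A->BBC, B->ACC, C->CC

  step 3 ⇒ step 4: BBCCCCCBBCCCCCCCCCCCCCCCCCCCCCCCCCACCACCCCCCCCCCCC ⇒ ACC·ACC·CC·CC·CC·CC·CC·ACC·ACC·CC·CC·CC·CC·CC·CC·CC·CC·CC·CC·CC·CC·CC·CC·CC·CC·CC·CC·CC·CC·CC·CC·CC·CC·CC·BBC·CC·CC·BBC·CC·CC·CC·CC·CC·CC·CC·CC·CC·CC·CC·CC
    A ↦ BBC
    B ↦ ACC
    C ↦ CC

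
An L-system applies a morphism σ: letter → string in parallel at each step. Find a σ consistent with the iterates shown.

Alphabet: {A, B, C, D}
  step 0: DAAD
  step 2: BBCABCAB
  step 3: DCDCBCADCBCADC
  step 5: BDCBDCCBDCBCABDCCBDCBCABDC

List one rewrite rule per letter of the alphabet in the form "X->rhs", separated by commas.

A->CA, B->DC, C->B, D->C

  step 2 ⇒ step 3: BBCABCAB ⇒ DC·DC·B·CA·DC·B·CA·DC
    A ↦ CA
    B ↦ DC
    C ↦ B
    D ↦ C  (constrained at step 0)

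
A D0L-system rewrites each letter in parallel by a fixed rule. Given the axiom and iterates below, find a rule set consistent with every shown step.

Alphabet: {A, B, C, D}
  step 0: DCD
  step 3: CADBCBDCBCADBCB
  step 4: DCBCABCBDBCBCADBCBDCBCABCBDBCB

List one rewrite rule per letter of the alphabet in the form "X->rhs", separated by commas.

  step 3 ⇒ step 4: CADBCBDCBCADBCB ⇒ D·CB·CA·BCB·D·BCB·CA·D·BCB·D·CB·CA·BCB·D·BCB
    A ↦ CB
    B ↦ BCB
    C ↦ D
    D ↦ CA

A->CB, B->BCB, C->D, D->CA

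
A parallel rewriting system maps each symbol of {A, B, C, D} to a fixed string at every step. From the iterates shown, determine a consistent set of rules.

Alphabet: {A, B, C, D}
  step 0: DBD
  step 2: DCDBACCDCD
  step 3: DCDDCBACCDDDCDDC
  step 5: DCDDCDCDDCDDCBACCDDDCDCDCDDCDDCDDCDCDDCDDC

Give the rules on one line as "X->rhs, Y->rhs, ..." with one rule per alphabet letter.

  step 2 ⇒ step 3: DCDBACCDCD ⇒ DC·D·DC·BA·CC·D·D·DC·D·DC
    A ↦ CC
    B ↦ BA
    C ↦ D
    D ↦ DC

A->CC, B->BA, C->D, D->DC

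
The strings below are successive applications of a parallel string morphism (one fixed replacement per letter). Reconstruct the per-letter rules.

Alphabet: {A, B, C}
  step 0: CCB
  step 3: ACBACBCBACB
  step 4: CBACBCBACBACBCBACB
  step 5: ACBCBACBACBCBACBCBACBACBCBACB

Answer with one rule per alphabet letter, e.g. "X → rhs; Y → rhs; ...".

  step 4 ⇒ step 5: CBACBCBACBACBCBACB ⇒ A·CB·CB·A·CB·A·CB·CB·A·CB·CB·A·CB·A·CB·CB·A·CB
    A ↦ CB
    B ↦ CB
    C ↦ A

A->CB, B->CB, C->A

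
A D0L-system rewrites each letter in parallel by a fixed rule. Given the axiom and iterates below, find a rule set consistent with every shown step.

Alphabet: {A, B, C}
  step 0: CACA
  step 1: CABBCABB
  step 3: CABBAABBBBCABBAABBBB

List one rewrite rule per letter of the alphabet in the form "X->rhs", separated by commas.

A->BB, B->A, C->CA

  step 0 ⇒ step 1: CACA ⇒ CA·BB·CA·BB
    A ↦ BB
    C ↦ CA
    B ↦ A  (constrained at step 1)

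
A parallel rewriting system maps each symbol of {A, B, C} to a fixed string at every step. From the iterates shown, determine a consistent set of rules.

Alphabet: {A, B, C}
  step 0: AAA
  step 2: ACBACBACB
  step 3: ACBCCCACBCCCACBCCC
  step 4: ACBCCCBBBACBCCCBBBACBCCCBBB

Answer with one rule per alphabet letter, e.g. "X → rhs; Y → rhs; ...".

A->AC, B->CCC, C->B

  step 3 ⇒ step 4: ACBCCCACBCCCACBCCC ⇒ AC·B·CCC·B·B·B·AC·B·CCC·B·B·B·AC·B·CCC·B·B·B
    A ↦ AC
    B ↦ CCC
    C ↦ B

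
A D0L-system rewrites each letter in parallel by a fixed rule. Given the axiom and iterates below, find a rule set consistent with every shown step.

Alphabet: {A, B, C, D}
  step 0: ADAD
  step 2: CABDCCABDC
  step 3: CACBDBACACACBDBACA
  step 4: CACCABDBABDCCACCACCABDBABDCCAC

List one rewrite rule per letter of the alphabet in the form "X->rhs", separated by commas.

  step 3 ⇒ step 4: CACBDBACACACBDBACA ⇒ CA·C·CA·BD·BA·BD·C·CA·C·CA·C·CA·BD·BA·BD·C·CA·C
    A ↦ C
    B ↦ BD
    C ↦ CA
    D ↦ BA

A->C, B->BD, C->CA, D->BA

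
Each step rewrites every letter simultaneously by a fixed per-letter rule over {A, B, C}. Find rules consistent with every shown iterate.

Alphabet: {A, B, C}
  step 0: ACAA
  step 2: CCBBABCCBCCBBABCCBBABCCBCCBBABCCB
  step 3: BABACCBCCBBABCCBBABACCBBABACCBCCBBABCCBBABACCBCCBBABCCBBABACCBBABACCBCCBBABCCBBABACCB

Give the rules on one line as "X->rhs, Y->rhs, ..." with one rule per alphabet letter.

A->BAB, B->CCB, C->BA

  step 2 ⇒ step 3: CCBBABCCBCCBBABCCBBABCCBCCBBABCCB ⇒ BA·BA·CCB·CCB·BAB·CCB·BA·BA·CCB·BA·BA·CCB·CCB·BAB·CCB·BA·BA·CCB·CCB·BAB·CCB·BA·BA·CCB·BA·BA·CCB·CCB·BAB·CCB·BA·BA·CCB
    A ↦ BAB
    B ↦ CCB
    C ↦ BA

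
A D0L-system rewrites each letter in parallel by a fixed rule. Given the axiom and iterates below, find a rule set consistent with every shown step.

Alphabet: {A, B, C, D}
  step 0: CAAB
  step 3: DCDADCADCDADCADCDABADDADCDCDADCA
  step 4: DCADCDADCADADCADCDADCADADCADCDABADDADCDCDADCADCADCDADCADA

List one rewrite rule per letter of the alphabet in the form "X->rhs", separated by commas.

  step 3 ⇒ step 4: DCDADCADCDADCADCDABADDADCDCDADCA ⇒ DC·A·DC·DA·DC·A·DA·DC·A·DC·DA·DC·A·DA·DC·A·DC·DA·BAD·DA·DC·DC·DA·DC·A·DC·A·DC·DA·DC·A·DA
    A ↦ DA
    B ↦ BAD
    C ↦ A
    D ↦ DC

A->DA, B->BAD, C->A, D->DC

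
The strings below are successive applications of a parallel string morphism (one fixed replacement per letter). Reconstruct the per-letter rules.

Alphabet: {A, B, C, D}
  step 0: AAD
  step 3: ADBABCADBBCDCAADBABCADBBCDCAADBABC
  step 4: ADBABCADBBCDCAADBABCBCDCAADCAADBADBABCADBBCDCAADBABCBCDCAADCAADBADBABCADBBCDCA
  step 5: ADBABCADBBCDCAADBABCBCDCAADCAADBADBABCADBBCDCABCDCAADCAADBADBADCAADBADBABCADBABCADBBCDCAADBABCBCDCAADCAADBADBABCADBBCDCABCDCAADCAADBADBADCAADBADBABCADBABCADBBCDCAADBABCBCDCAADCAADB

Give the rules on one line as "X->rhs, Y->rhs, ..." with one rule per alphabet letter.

A->ADB, B->BC, C->DCA, D->A

  step 4 ⇒ step 5: ADBABCADBBCDCAADBABCBCDCAADCAADBADBABCADBBCDCAADBABCBCDCAADCAADBADBABCADBBCDCA ⇒ ADB·A·BC·ADB·BC·DCA·ADB·A·BC·BC·DCA·A·DCA·ADB·ADB·A·BC·ADB·BC·DCA·BC·DCA·A·DCA·ADB·ADB·A·DCA·ADB·ADB·A·BC·ADB·A·BC·ADB·BC·DCA·ADB·A·BC·BC·DCA·A·DCA·ADB·ADB·A·BC·ADB·BC·DCA·BC·DCA·A·DCA·ADB·ADB·A·DCA·ADB·ADB·A·BC·ADB·A·BC·ADB·BC·DCA·ADB·A·BC·BC·DCA·A·DCA·ADB
    A ↦ ADB
    B ↦ BC
    C ↦ DCA
    D ↦ A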